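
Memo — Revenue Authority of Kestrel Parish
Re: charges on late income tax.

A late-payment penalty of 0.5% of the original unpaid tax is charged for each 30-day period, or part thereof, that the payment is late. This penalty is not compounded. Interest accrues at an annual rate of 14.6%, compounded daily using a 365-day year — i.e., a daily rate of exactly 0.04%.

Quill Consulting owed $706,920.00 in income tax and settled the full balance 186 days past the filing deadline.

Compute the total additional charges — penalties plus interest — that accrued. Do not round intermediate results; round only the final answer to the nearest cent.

Penalty periods: ⌈186/30⌉ = 7; penalty = 7 × 0.5% × $706,920.00 = $24,742.20
Interest: $706,920.00 × ((1 + 0.0004)^186 − 1) = $706,920.00 × 0.07722159… = $54,589.4860…
Penalties + interest = $24,742.2000 + $54,589.4860… = $79,331.69

$79,331.69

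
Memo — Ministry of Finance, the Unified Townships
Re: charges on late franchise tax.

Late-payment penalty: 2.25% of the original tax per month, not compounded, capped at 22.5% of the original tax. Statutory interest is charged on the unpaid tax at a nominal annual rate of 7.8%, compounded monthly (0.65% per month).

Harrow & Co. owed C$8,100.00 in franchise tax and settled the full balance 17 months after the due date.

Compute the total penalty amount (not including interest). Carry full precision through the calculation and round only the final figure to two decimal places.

Penalty (uncapped): 17 × 2.25% × C$8,100.00 = C$3,098.25; cap = 22.5% × C$8,100.00 = C$1,822.50 → penalty = C$1,822.50

C$1,822.50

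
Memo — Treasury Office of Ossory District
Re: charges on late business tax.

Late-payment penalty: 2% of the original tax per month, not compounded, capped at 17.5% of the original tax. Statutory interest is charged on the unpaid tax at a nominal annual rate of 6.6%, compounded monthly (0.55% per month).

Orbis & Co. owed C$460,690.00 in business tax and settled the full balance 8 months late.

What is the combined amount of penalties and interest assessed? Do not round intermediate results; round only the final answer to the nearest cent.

Penalty: 8 × 2% × C$460,690.00 = C$73,710.40 (below the 17.5% cap of C$80,620.75)
Interest: C$460,690.00 × ((1 + 0.0055)^8 − 1) = C$460,690.00 × 0.0448564… = C$20,664.8863…
Penalties + interest = C$73,710.4000 + C$20,664.8863… = C$94,375.29

C$94,375.29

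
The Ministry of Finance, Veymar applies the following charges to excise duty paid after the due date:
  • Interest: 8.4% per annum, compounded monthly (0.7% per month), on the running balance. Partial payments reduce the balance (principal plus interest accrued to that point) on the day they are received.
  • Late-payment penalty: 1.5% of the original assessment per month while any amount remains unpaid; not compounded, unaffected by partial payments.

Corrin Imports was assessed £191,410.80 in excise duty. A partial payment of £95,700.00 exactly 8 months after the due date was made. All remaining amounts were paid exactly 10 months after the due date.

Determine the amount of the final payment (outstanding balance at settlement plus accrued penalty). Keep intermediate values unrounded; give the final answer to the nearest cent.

£136,906.72

Balance at month 8: £191,410.8000 × (1 + 0.007)^8 = £202,396.1294…
After £95,700.00 payment: £202,396.1294… − £95,700.00 = £106,696.1294…
Balance at month 10: £106,696.1294… × (1 + 0.007)^2 = £108,195.1033…
Penalty: 10 × 1.5% × £191,410.80 = £28,711.62
Final settlement = outstanding balance + penalty = £108,195.1033… + £28,711.62 = £136,906.72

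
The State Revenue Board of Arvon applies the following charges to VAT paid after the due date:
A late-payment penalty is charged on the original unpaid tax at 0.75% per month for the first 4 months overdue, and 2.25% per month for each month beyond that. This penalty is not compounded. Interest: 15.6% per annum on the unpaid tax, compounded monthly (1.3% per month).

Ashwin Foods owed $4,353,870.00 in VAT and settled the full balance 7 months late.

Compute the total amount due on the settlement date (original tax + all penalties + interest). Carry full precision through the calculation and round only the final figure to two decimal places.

Penalty, months 1–4: 4 × 0.75% × $4,353,870.00 = $130,616.10
Penalty, months 5–7: 3 × 2.25% × $4,353,870.00 = $293,886.23…
Interest: $4,353,870.00 × ((1 + 0.013)^7 − 1) = $4,353,870.00 × 0.0946269… = $411,993.2318…
Total = $4,353,870.00 + $424,502.3250 + $411,993.2318… = $5,190,365.56

$5,190,365.56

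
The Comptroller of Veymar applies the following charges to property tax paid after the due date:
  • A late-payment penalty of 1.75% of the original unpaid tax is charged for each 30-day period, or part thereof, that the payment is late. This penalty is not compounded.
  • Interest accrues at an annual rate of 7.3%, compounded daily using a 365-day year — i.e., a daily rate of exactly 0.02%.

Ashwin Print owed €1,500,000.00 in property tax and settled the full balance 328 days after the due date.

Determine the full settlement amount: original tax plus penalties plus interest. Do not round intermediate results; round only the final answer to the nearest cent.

€1,890,438.76

Penalty periods: ⌈328/30⌉ = 11; penalty = 11 × 1.75% × €1,500,000.00 = €288,750.00
Interest: €1,500,000.00 × ((1 + 0.0002)^328 − 1) = €1,500,000.00 × 0.06779251… = €101,688.7622…
Total = €1,500,000.00 + €288,750.0000 + €101,688.7622… = €1,890,438.76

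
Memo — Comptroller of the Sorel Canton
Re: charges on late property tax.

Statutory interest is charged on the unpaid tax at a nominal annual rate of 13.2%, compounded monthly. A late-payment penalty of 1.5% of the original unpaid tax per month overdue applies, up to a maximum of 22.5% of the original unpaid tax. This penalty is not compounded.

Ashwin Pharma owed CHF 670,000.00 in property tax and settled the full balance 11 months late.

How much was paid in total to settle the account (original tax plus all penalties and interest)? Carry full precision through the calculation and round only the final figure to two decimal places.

CHF 866,229.28

Penalty: 11 × 1.5% × CHF 670,000.00 = CHF 110,550.00 (below the 22.5% cap of CHF 150,750.00)
Interest (13.2%/yr ÷ 12 = 1.1%/month): CHF 670,000.00 × ((1 + 0.011)^11 − 1) = CHF 85,679.2796…
Total = CHF 670,000.00 + CHF 110,550.0000 + CHF 85,679.2796… = CHF 866,229.28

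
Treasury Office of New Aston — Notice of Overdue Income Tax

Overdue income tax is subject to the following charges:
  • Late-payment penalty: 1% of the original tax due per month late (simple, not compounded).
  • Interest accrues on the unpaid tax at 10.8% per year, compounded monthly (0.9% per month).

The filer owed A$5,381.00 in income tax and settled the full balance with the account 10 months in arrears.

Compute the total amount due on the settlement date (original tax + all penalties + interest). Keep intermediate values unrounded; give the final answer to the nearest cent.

Late-payment penalty: 10 × 1% × A$5,381.00 = A$538.10
Interest: A$5,381.00 × ((1 + 0.009)^10 − 1) = A$5,381.00 × 0.0937339… = A$504.3820…
Total = A$5,381.00 + A$538.1000 + A$504.3820… = A$6,423.48

A$6,423.48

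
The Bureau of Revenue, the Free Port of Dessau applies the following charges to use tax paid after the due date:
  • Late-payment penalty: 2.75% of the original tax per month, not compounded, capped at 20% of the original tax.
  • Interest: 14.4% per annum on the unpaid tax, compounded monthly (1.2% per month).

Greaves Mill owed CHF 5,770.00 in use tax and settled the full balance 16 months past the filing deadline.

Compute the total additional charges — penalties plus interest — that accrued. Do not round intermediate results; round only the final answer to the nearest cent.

CHF 2,367.35

Penalty (uncapped): 16 × 2.75% × CHF 5,770.00 = CHF 2,538.80; cap = 20% × CHF 5,770.00 = CHF 1,154.00 → penalty = CHF 1,154.00
Interest: CHF 5,770.00 × ((1 + 0.012)^16 − 1) = CHF 5,770.00 × 0.2102865… = CHF 1,213.3533…
Penalties + interest = CHF 1,154.0000 + CHF 1,213.3533… = CHF 2,367.35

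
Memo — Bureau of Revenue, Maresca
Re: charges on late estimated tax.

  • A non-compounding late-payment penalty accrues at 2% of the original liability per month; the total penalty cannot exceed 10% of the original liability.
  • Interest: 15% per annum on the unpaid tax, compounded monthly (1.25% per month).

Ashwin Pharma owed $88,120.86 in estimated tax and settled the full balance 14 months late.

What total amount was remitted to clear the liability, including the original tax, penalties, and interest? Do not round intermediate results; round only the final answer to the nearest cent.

Penalty (uncapped): 14 × 2% × $88,120.86 = $24,673.84…; cap = 10% × $88,120.86 = $8,812.09… → penalty = $8,812.09…
Interest: $88,120.86 × ((1 + 0.0125)^14 − 1) = $88,120.86 × 0.1899547… = $16,738.9758…
Total = $88,120.86 + $8,812.0860 + $16,738.9758… = $113,671.92

$113,671.92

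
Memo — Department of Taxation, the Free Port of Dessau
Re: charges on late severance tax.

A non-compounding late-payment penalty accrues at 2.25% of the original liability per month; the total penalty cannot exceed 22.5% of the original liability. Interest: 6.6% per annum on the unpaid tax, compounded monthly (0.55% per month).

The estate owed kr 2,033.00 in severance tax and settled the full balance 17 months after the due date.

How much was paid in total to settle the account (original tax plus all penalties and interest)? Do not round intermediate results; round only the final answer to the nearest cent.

Penalty (uncapped): 17 × 2.25% × kr 2,033.00 = kr 777.62…; cap = 22.5% × kr 2,033.00 = kr 457.43… → penalty = kr 457.43…
Interest: kr 2,033.00 × ((1 + 0.0055)^17 − 1) = kr 2,033.00 × 0.0977293… = kr 198.6838…
Total = kr 2,033.00 + kr 457.4250 + kr 198.6838… = kr 2,689.11

kr 2,689.11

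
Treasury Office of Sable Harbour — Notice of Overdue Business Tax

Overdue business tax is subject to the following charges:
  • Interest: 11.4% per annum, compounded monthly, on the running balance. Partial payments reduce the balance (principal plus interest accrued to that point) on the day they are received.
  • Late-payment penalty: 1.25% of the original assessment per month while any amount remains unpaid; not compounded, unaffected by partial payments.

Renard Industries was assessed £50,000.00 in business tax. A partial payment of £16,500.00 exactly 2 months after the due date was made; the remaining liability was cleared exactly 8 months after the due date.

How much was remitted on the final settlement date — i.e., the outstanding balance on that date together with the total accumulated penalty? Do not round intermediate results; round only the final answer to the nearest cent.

£41,465.66

Monthly rate = 11.4% ÷ 12 = 0.95%
Balance at month 2: £50,000.0000 × (1 + 0.0095)^2 = £50,954.5125
After £16,500.00 payment: £50,954.5125 − £16,500.00 = £34,454.5125
Balance at month 8: £34,454.5125 × (1 + 0.0095)^6 = £36,465.6575…
Penalty: 8 × 1.25% × £50,000.00 = £5,000.00
Final settlement = outstanding balance + penalty = £36,465.6575… + £5,000.00 = £41,465.66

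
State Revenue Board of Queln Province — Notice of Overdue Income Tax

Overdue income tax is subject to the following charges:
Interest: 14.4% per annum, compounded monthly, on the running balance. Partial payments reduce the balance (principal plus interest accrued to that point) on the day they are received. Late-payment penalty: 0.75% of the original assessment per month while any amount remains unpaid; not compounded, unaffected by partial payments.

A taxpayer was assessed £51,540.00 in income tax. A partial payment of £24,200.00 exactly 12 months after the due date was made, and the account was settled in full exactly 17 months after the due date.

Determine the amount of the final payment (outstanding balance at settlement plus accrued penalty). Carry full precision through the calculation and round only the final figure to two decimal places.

Monthly rate = 14.4% ÷ 12 = 1.2%
Balance at month 12: £51,540.0000 × (1 + 0.012)^12 = £59,471.7289…
After £24,200.00 payment: £59,471.7289… − £24,200.00 = £35,271.7289…
Balance at month 17: £35,271.7289… × (1 + 0.012)^5 = £37,439.4371…
Penalty: 17 × 0.75% × £51,540.00 = £6,571.35
Final settlement = outstanding balance + penalty = £37,439.4371… + £6,571.35 = £44,010.79

£44,010.79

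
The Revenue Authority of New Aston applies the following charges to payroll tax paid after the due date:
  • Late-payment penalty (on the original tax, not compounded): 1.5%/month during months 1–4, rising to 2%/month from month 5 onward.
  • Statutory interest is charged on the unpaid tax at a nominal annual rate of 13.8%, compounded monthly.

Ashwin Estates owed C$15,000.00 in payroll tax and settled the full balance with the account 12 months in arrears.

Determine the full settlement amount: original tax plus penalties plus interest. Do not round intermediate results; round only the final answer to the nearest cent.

Penalty, months 1–4: 4 × 1.5% × C$15,000.00 = C$900.00
Penalty, months 5–12: 8 × 2% × C$15,000.00 = C$2,400.00
Interest (13.8%/yr ÷ 12 = 1.15%/month): C$15,000.00 × ((1 + 0.0115)^12 − 1) = C$2,206.0787…
Total = C$15,000.00 + C$3,300.0000 + C$2,206.0787… = C$20,506.08

C$20,506.08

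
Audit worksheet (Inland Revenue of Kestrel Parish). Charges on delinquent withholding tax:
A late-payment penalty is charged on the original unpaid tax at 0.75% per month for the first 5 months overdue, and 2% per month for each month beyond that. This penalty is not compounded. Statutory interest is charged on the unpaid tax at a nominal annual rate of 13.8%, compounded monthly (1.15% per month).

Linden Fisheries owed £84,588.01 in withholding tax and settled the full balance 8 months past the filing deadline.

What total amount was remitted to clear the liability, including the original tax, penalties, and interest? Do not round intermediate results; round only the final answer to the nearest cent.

£100,937.98

Penalty, months 1–5: 5 × 0.75% × £84,588.01 = £3,172.05…
Penalty, months 6–8: 3 × 2% × £84,588.01 = £5,075.28…
Interest: £84,588.01 × ((1 + 0.0115)^8 − 1) = £84,588.01 × 0.0957894… = £8,102.6351…
Total = £84,588.01 + £8,247.3310… + £8,102.6351… = £100,937.98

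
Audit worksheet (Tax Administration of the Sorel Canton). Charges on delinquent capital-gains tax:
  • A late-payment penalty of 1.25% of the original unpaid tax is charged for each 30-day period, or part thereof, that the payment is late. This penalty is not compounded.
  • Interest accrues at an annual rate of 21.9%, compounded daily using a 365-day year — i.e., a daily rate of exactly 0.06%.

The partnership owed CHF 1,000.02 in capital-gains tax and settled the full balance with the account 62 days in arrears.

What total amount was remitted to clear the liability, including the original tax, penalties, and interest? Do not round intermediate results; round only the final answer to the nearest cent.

Penalty periods: ⌈62/30⌉ = 3; penalty = 3 × 1.25% × CHF 1,000.02 = CHF 37.50…
Interest: CHF 1,000.02 × ((1 + 0.0006)^62 − 1) = CHF 1,000.02 × 0.03788900… = CHF 37.8898…
Total = CHF 1,000.02 + CHF 37.5008… + CHF 37.8898… = CHF 1,075.41

CHF 1,075.41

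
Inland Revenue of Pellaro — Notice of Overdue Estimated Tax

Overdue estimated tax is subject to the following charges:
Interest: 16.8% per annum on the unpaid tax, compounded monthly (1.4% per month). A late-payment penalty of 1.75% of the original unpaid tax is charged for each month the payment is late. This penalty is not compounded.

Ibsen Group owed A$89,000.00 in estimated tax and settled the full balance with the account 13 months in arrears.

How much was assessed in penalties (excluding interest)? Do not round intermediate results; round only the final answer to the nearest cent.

A$20,247.50

Late-payment penalty = 1.75% × A$89,000.00 × 13 mo = A$20,247.50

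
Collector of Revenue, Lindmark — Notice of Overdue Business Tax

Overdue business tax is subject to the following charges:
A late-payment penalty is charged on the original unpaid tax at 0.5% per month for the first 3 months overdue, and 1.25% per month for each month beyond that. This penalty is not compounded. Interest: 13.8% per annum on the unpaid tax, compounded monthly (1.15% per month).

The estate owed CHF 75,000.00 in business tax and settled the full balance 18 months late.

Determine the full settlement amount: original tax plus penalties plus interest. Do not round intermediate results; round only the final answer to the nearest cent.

CHF 107,327.29

Penalty, months 1–3: 3 × 0.5% × CHF 75,000.00 = CHF 1,125.00
Penalty, months 4–18: 15 × 1.25% × CHF 75,000.00 = CHF 14,062.50
Interest: CHF 75,000.00 × ((1 + 0.0115)^18 − 1) = CHF 75,000.00 × 0.2285306… = CHF 17,139.7928…
Total = CHF 75,000.00 + CHF 15,187.5000 + CHF 17,139.7928… = CHF 107,327.29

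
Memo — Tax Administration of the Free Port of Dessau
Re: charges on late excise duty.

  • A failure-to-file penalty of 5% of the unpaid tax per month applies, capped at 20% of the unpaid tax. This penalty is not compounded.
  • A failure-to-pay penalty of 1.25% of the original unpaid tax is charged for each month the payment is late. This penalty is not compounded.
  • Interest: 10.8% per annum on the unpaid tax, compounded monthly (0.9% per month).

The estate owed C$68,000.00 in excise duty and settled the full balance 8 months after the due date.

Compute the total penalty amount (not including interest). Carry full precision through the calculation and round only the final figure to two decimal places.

C$20,400.00

Failure-to-file: 8 × 5% × C$68,000.00 = C$27,200.00, capped at 20% × C$68,000.00 = C$13,600.00
Failure-to-pay penalty: 8 × 1.25% × C$68,000.00 = C$6,800.00
Total penalty = C$13,600.00 + C$6,800.00 = C$20,400.00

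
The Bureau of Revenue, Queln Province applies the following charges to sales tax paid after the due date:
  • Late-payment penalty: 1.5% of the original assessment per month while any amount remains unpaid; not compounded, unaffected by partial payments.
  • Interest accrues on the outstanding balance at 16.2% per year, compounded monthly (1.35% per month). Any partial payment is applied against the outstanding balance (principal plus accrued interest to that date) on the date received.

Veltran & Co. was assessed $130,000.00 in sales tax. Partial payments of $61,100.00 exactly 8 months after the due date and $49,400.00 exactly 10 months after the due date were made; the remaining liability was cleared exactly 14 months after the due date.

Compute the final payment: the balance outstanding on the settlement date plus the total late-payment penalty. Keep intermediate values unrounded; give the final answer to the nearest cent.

$65,805.61

Balance at month 8: $130,000.0000 × (1 + 0.0135)^8 = $144,721.6071…
After $61,100.00 payment: $144,721.6071… − $61,100.00 = $83,621.6071…
Balance at month 10: $83,621.6071… × (1 + 0.0135)^2 = $85,894.6305…
After $49,400.00 payment: $85,894.6305… − $49,400.00 = $36,494.6305…
Balance at month 14: $36,494.6305… × (1 + 0.0135)^4 = $38,505.6078…
Penalty: 14 × 1.5% × $130,000.00 = $27,300.00
Final settlement = outstanding balance + penalty = $38,505.6078… + $27,300.00 = $65,805.61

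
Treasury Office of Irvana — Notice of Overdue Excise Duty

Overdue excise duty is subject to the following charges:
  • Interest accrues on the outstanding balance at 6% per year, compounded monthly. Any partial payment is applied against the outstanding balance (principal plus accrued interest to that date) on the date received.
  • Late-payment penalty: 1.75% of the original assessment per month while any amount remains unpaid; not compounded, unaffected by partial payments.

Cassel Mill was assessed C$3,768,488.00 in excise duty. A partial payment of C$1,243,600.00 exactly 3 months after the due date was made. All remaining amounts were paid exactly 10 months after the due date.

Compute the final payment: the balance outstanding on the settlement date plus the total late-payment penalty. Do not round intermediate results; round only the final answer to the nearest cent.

Monthly rate = 6% ÷ 12 = 0.5%
Balance at month 3: C$3,768,488.0000 × (1 + 0.005)^3 = C$3,825,298.4277…
After C$1,243,600.00 payment: C$3,825,298.4277… − C$1,243,600.00 = C$2,581,698.4277…
Balance at month 10: C$2,581,698.4277… × (1 + 0.005)^7 = C$2,673,424.6159…
Penalty: 10 × 1.75% × C$3,768,488.00 = C$659,485.40
Final settlement = outstanding balance + penalty = C$2,673,424.6159… + C$659,485.40 = C$3,332,910.02

C$3,332,910.02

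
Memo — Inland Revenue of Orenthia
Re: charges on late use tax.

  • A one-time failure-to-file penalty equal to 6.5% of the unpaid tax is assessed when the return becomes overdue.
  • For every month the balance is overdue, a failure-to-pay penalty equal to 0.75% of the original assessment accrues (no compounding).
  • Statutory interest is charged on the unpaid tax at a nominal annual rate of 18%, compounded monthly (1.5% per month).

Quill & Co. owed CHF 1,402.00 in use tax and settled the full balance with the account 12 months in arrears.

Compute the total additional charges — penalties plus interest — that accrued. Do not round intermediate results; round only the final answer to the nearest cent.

CHF 491.57

Failure-to-file penalty: 6.5% × CHF 1,402.00 = CHF 91.13
Failure-to-pay penalty = 0.75% × CHF 1,402.00 × 12 mo = CHF 126.18
Interest: CHF 1,402.00 × ((1 + 0.015)^12 − 1) = CHF 1,402.00 × 0.1956182… = CHF 274.2567…
Penalties + interest = CHF 217.3100 + CHF 274.2567… = CHF 491.57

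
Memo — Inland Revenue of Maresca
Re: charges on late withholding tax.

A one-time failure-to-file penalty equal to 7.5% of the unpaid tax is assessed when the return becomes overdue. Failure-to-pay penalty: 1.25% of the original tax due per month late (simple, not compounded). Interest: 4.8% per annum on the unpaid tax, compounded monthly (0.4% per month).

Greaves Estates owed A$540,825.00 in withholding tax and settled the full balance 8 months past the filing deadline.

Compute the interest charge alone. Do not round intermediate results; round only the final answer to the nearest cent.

Interest: A$540,825.00 × ((1 + 0.004)^8 − 1) = A$540,825.00 × 0.0324516… = A$17,550.6376…

A$17,550.64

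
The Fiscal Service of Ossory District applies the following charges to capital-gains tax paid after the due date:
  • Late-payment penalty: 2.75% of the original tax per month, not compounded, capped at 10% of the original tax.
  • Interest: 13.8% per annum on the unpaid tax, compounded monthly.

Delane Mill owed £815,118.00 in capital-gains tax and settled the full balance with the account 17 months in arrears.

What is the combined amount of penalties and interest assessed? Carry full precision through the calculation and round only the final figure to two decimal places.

£256,406.04

Penalty (uncapped): 17 × 2.75% × £815,118.00 = £381,067.67…; cap = 10% × £815,118.00 = £81,511.80 → penalty = £81,511.80
Interest (13.8%/yr ÷ 12 = 1.15%/month): £815,118.00 × ((1 + 0.0115)^17 − 1) = £174,894.2410…
Penalties + interest = £81,511.8000 + £174,894.2410… = £256,406.04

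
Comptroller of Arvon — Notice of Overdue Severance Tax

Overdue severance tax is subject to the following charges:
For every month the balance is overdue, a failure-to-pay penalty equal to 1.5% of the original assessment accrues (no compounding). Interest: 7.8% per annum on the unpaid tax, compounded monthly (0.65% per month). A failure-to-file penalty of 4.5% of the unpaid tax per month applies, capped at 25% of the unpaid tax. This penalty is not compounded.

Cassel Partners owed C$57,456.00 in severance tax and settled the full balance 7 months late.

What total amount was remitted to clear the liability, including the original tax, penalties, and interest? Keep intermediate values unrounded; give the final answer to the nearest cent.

C$80,518.66

Failure-to-file: 7 × 4.5% × C$57,456.00 = C$18,098.64, capped at 25% × C$57,456.00 = C$14,364.00
Failure-to-pay penalty: 7 × 1.5% × C$57,456.00 = C$6,032.88
Interest: C$57,456.00 × ((1 + 0.0065)^7 − 1) = C$57,456.00 × 0.0463969… = C$2,665.7817…
Total = C$57,456.00 + C$20,396.8800 + C$2,665.7817… = C$80,518.66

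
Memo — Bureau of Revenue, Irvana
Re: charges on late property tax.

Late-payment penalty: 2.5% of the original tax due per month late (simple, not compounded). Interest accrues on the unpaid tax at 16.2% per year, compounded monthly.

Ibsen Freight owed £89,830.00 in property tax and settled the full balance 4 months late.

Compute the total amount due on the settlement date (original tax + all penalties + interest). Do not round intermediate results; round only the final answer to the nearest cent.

Late-payment penalty = 2.5% × £89,830.00 × 4 mo = £8,983.00
Interest (16.2%/yr ÷ 12 = 1.35%/month): £89,830.00 × ((1 + 0.0135)^4 − 1) = £4,949.9362…
Total = £89,830.00 + £8,983.0000 + £4,949.9362… = £103,762.94

£103,762.94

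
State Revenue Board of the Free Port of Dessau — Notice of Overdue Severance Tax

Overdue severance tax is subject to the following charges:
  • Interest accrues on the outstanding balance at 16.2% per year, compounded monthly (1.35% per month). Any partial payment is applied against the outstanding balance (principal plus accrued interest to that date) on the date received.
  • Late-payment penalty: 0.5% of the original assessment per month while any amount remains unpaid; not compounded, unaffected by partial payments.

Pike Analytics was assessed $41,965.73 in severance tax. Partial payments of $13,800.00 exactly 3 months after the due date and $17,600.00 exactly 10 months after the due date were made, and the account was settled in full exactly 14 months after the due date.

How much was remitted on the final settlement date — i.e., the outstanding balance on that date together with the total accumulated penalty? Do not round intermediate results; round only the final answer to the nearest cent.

$19,006.66

Balance at month 3: $41,965.7300 × (1 + 0.0135)^3 = $43,688.3901…
After $13,800.00 payment: $43,688.3901… − $13,800.00 = $29,888.3901…
Balance at month 10: $29,888.3901… × (1 + 0.0135)^7 = $32,829.8421…
After $17,600.00 payment: $32,829.8421… − $17,600.00 = $15,229.8421…
Balance at month 14: $15,229.8421… × (1 + 0.0135)^4 = $16,069.0578…
Penalty: 14 × 0.5% × $41,965.73 = $2,937.60…
Final settlement = outstanding balance + penalty = $16,069.0578… + $2,937.60… = $19,006.66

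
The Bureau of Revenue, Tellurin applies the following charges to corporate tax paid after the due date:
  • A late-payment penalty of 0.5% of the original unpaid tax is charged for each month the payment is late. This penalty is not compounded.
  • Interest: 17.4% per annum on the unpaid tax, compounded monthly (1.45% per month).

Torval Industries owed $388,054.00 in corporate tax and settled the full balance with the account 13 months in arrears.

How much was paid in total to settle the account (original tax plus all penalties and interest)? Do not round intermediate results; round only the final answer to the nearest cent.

Late-payment penalty: 13 × 0.5% × $388,054.00 = $25,223.51
Interest: $388,054.00 × ((1 + 0.0145)^13 − 1) = $388,054.00 × 0.2058039… = $79,863.0089…
Total = $388,054.00 + $25,223.5100 + $79,863.0089… = $493,140.52

$493,140.52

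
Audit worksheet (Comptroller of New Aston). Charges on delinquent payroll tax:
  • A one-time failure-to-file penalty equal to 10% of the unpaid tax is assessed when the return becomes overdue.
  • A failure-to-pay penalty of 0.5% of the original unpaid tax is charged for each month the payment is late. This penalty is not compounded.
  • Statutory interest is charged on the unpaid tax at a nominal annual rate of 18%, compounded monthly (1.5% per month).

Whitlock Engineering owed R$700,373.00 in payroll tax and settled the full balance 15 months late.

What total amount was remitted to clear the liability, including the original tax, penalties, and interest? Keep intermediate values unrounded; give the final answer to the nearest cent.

R$998,194.06

Failure-to-file penalty: 10% × R$700,373.00 = R$70,037.30
Failure-to-pay penalty = 0.5% × R$700,373.00 × 15 mo = R$52,527.98…
Interest: R$700,373.00 × ((1 + 0.015)^15 − 1) = R$700,373.00 × 0.2502321… = R$175,255.7832…
Total = R$700,373.00 + R$122,565.2750 + R$175,255.7832… = R$998,194.06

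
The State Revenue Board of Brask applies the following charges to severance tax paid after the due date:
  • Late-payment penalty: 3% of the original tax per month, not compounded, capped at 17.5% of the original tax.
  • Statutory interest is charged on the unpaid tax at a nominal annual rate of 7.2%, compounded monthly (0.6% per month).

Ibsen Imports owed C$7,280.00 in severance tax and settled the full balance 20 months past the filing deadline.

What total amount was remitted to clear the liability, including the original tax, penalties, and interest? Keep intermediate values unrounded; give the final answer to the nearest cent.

C$9,479.23

Penalty (uncapped): 20 × 3% × C$7,280.00 = C$4,368.00; cap = 17.5% × C$7,280.00 = C$1,274.00 → penalty = C$1,274.00
Interest: C$7,280.00 × ((1 + 0.006)^20 − 1) = C$7,280.00 × 0.1270926… = C$925.2344…
Total = C$7,280.00 + C$1,274.0000 + C$925.2344… = C$9,479.23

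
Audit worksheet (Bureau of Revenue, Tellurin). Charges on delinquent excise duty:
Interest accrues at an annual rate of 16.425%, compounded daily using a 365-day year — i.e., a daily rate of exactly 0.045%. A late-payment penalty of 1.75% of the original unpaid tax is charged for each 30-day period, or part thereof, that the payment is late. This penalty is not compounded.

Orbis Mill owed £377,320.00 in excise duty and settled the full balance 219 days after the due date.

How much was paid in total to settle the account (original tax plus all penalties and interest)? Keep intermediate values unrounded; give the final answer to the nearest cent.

£469,214.44

Penalty periods: ⌈219/30⌉ = 8; penalty = 8 × 1.75% × £377,320.00 = £52,824.80
Interest: £377,320.00 × ((1 + 0.00045)^219 − 1) = £377,320.00 × 0.10354512… = £39,069.6442…
Total = £377,320.00 + £52,824.8000 + £39,069.6442… = £469,214.44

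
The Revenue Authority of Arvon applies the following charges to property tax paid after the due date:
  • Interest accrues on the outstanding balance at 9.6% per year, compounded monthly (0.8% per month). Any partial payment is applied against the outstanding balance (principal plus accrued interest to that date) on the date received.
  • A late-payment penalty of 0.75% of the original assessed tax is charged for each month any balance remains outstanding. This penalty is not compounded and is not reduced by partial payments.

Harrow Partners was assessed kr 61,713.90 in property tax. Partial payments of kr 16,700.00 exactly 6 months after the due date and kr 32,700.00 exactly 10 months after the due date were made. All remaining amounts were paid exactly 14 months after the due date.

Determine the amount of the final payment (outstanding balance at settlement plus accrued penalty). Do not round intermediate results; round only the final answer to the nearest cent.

kr 23,918.76

Balance at month 6: kr 61,713.9000 × (1 + 0.008)^6 = kr 64,736.0483…
After kr 16,700.00 payment: kr 64,736.0483… − kr 16,700.00 = kr 48,036.0483…
Balance at month 10: kr 48,036.0483… × (1 + 0.008)^4 = kr 49,591.7463…
After kr 32,700.00 payment: kr 49,591.7463… − kr 32,700.00 = kr 16,891.7463…
Balance at month 14: kr 16,891.7463… × (1 + 0.008)^4 = kr 17,438.8032…
Penalty: 14 × 0.75% × kr 61,713.90 = kr 6,479.96…
Final settlement = outstanding balance + penalty = kr 17,438.8032… + kr 6,479.96… = kr 23,918.76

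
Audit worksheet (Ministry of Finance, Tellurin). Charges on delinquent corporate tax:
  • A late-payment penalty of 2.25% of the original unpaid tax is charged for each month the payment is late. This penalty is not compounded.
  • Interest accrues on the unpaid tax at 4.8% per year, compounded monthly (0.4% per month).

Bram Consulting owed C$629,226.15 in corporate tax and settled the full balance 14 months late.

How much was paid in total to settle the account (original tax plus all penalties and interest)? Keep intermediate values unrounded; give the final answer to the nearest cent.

C$863,600.03

Late-payment penalty: 14 × 2.25% × C$629,226.15 = C$198,206.24…
Interest: C$629,226.15 × ((1 + 0.004)^14 − 1) = C$629,226.15 × 0.0574796… = C$36,167.6387…
Total = C$629,226.15 + C$198,206.2373… + C$36,167.6387… = C$863,600.03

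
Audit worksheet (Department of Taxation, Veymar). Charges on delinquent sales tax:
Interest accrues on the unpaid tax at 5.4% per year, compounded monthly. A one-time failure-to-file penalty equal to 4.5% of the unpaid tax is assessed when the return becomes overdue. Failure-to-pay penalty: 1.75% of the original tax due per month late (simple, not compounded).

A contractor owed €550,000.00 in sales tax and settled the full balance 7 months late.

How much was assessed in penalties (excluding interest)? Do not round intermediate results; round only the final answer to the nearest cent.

Failure-to-file penalty: 4.5% × €550,000.00 = €24,750.00
Failure-to-pay penalty = 1.75% × €550,000.00 × 7 mo = €67,375.00
Total penalty = €24,750.00 + €67,375.00 = €92,125.00

€92,125.00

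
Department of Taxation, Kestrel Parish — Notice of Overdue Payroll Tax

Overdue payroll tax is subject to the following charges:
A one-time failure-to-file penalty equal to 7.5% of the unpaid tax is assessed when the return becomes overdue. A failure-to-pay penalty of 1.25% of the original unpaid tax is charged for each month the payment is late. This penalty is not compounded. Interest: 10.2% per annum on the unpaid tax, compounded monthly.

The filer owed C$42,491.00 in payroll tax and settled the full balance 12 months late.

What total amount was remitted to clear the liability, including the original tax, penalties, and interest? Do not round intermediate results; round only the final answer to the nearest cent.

Failure-to-file penalty: 7.5% × C$42,491.00 = C$3,186.83…
Failure-to-pay penalty: 12 × 1.25% × C$42,491.00 = C$6,373.65
Interest (10.2%/yr ÷ 12 = 0.85%/month): C$42,491.00 × ((1 + 0.0085)^12 − 1) = C$4,542.5525…
Total = C$42,491.00 + C$9,560.4750 + C$4,542.5525… = C$56,594.03

C$56,594.03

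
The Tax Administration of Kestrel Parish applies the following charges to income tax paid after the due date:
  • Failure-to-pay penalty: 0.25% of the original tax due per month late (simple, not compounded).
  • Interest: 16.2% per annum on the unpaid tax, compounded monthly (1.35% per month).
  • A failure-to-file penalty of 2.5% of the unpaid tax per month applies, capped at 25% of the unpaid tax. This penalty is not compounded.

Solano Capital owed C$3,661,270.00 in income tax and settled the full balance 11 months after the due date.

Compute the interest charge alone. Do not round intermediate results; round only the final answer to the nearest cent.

C$581,925.49

Interest: C$3,661,270.00 × ((1 + 0.0135)^11 − 1) = C$3,661,270.00 × 0.1589409… = C$581,925.4861…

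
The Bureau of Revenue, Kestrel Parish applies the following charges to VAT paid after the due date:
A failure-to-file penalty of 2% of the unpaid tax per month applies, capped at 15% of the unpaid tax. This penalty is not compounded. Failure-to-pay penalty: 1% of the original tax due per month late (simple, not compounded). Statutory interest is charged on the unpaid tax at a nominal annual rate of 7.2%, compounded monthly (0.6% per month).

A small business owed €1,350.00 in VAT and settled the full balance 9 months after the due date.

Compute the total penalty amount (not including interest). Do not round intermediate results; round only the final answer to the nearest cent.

€324.00

Failure-to-file: 9 × 2% × €1,350.00 = €243.00, capped at 15% × €1,350.00 = €202.50
Failure-to-pay penalty: 9 × 1% × €1,350.00 = €121.50
Total penalty = €202.50 + €121.50 = €324.00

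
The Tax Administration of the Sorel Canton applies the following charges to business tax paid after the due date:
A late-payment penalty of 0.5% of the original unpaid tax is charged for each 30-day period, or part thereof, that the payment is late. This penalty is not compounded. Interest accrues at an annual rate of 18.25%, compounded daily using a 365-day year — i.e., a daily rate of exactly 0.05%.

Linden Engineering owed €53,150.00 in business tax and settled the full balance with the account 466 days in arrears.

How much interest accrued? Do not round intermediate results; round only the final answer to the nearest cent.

€13,941.67

Interest: €53,150.00 × ((1 + 0.0005)^466 − 1) = €53,150.00 × 0.26230797… = €13,941.6687…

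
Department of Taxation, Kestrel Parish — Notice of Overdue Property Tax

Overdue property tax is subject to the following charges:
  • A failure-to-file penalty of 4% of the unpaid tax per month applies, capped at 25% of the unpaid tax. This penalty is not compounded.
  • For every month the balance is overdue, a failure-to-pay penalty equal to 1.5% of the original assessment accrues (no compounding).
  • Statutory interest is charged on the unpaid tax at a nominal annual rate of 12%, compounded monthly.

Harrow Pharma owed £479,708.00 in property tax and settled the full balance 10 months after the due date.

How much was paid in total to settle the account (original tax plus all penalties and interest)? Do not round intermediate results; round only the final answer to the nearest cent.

£721,779.27

Failure-to-file: 10 × 4% × £479,708.00 = £191,883.20, capped at 25% × £479,708.00 = £119,927.00
Failure-to-pay penalty = 1.5% × £479,708.00 × 10 mo = £71,956.20
Interest (12%/yr ÷ 12 = 1%/month): £479,708.00 × ((1 + 0.01)^10 − 1) = £50,188.0705…
Total = £479,708.00 + £191,883.2000 + £50,188.0705… = £721,779.27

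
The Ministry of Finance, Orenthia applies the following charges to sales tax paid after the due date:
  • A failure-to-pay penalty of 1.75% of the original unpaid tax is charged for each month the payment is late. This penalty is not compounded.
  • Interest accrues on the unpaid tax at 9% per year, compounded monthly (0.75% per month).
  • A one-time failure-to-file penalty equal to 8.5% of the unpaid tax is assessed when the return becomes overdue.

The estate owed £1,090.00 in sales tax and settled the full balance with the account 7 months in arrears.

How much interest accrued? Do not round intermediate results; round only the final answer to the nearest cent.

Interest: £1,090.00 × ((1 + 0.0075)^7 − 1) = £1,090.00 × 0.0536961… = £58.5288…

£58.53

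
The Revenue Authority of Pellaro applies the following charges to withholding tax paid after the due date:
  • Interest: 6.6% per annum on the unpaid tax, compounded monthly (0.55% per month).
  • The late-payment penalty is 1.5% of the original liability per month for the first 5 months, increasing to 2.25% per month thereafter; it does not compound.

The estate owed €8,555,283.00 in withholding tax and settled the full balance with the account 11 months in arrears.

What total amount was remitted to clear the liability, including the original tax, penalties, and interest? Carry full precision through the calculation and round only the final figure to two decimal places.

€10,883,958.37

Penalty, months 1–5: 5 × 1.5% × €8,555,283.00 = €641,646.23…
Penalty, months 6–11: 6 × 2.25% × €8,555,283.00 = €1,154,963.21…
Interest: €8,555,283.00 × ((1 + 0.0055)^11 − 1) = €8,555,283.00 × 0.0621915… = €532,065.9356…
Total = €8,555,283.00 + €1,796,609.4300 + €532,065.9356… = €10,883,958.37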